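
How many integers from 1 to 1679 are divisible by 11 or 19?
⌊1679/11⌋ + ⌊1679/19⌋ - ⌊1679/209⌋ = 152 + 88 - 8 = 232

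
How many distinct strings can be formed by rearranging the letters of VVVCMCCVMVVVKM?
14! / (3! × 7! × 3! × 1!) = 480480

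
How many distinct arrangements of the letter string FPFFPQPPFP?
10! / (4! × 5! × 1!) = 1260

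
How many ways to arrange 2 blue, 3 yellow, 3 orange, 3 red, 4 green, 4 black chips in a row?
19! / (2! × 3! × 3! × 3! × 4! × 4!) = 488864376000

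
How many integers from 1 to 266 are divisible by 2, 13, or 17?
⌊266/2⌋+⌊266/13⌋+⌊266/17⌋ - ⌊266/26⌋-⌊266/34⌋-⌊266/221⌋ + ⌊266/442⌋ = 133+20+15 - 10-7-1 + 0 = 150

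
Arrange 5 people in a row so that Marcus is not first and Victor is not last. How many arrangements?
By inclusion-exclusion: 5! - 2×(5-1)! + (5-2)! = 120 - 48 + 6 = 78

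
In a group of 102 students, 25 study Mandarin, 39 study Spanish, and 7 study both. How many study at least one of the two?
|A∪B| = |A| + |B| - |A∩B| = 25 + 39 - 7 = 57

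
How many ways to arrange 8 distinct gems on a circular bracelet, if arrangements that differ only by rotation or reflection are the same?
(8-1)!/2 = 5040/2 = 2520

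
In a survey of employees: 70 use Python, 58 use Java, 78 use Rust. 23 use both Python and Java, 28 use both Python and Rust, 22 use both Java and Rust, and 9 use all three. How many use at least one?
|A∪B∪C| = 70+58+78-23-28-22+9 = 142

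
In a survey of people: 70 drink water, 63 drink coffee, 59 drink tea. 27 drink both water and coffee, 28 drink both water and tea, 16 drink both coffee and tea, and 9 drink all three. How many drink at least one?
|A∪B∪C| = 70+63+59-27-28-16+9 = 130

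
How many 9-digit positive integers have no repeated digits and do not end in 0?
Last digit: 9 nonzero choices. First digit: 8 (nonzero, ≠last). Middle 7: P(8,7) = 40320. Total = 2903040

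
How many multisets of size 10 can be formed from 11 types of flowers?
C(10+11-1, 11-1) = C(20, 10) = 184756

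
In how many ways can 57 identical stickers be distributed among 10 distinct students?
C(57+10-1, 10-1) = C(66, 9) = 37014131440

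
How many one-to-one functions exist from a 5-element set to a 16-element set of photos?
P(16,5) = 16!/(16-5)! = 524160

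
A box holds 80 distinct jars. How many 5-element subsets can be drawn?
C(80,5) = 80!/(5!×75!) = 24040016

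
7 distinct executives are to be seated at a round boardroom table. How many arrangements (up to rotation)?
Circular: fix one position, arrange the rest. (7-1)! = 720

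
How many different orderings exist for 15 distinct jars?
15! = 1307674368000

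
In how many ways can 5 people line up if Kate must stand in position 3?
Fix one position: (5-1)! = 24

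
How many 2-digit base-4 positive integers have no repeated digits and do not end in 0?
Last digit: 3 nonzero choices. First digit: 2 (nonzero, ≠last). Middle 0: P(2,0) = 1. Total = 6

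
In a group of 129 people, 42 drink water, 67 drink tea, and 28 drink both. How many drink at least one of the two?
|A∪B| = |A| + |B| - |A∩B| = 42 + 67 - 28 = 81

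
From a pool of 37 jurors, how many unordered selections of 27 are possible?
C(37,27) = 37!/(27!×10!) = 348330136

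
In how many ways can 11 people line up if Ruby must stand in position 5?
Fix one position: (11-1)! = 3628800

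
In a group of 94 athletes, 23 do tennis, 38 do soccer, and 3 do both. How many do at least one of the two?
|A∪B| = |A| + |B| - |A∩B| = 23 + 38 - 3 = 58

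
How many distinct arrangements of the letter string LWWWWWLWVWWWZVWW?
16! / (2! × 2! × 11! × 1!) = 131040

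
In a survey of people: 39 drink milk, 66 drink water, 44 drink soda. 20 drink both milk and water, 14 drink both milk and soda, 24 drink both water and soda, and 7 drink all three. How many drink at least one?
|A∪B∪C| = 39+66+44-20-14-24+7 = 98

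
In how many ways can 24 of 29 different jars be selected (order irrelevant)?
C(29,24) = 29!/(24!×5!) = 118755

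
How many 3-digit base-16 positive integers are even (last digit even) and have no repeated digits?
Last∈{0,2,4,6,8,10,12,14}. Last=0: 210. Last nonzero: 7×14×P(14,1) = 1372. Total = 1582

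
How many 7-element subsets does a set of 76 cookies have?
C(76,7) = 76!/(7!×69!) = 2186189400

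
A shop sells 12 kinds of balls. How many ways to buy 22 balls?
C(22+12-1, 12-1) = C(33, 11) = 193536720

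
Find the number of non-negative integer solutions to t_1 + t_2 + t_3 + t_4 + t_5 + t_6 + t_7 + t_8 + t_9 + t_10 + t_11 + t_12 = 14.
C(14+12-1, 12-1) = C(25, 11) = 4457400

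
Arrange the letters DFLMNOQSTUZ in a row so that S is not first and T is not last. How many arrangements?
By inclusion-exclusion: 11! - 2×(11-1)! + (11-2)! = 39916800 - 7257600 + 362880 = 33022080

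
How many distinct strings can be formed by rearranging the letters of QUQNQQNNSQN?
11! / (1! × 1! × 4! × 5!) = 13860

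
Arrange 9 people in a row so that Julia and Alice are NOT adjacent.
Total - adjacent = 9! - (9-1)!×2 = 362880 - 80640 = 282240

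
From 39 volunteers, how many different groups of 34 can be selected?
C(39,34) = 39!/(34!×5!) = 575757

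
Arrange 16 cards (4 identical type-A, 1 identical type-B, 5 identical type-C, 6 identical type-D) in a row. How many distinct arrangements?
16! / (4! × 1! × 5! × 6!) = 10090080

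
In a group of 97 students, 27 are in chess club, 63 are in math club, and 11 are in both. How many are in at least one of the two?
|A∪B| = |A| + |B| - |A∩B| = 27 + 63 - 11 = 79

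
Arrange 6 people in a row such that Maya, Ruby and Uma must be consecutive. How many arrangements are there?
Treat the 3 as one block: (6-3+1)! × 3! = 24 × 6 = 144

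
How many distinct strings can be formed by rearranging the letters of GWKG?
4! / (2! × 1! × 1!) = 12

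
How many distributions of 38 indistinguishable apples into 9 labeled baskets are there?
C(38+9-1, 9-1) = C(46, 8) = 260932815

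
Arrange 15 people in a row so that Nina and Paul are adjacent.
Treat as block: (15-1)! × 2! = 87178291200 × 2 = 174356582400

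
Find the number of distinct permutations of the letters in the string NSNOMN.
6! / (1! × 3! × 1! × 1!) = 120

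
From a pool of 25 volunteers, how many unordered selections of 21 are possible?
C(25,21) = 25!/(21!×4!) = 12650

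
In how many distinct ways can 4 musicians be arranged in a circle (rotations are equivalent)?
Circular: fix one position, arrange the rest. (4-1)! = 6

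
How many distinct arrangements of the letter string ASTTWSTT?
8! / (1! × 2! × 4! × 1!) = 840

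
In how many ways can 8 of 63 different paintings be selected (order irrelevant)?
C(63,8) = 63!/(8!×55!) = 3872894697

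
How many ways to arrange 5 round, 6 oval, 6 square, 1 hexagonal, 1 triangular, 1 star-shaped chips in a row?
20! / (5! × 6! × 6! × 1! × 1! × 1!) = 39109150080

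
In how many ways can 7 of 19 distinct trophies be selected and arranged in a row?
P(19,7) = 19!/(19-7)! = 253955520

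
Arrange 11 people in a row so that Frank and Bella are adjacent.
Treat as block: (11-1)! × 2! = 3628800 × 2 = 7257600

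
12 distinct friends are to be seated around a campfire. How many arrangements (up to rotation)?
Circular: fix one position, arrange the rest. (12-1)! = 39916800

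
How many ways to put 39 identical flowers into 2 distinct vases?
C(39+2-1, 2-1) = C(40, 1) = 40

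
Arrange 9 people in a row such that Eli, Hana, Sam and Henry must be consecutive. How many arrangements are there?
Treat the 4 as one block: (9-4+1)! × 4! = 720 × 24 = 17280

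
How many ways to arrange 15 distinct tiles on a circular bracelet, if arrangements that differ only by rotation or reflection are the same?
(15-1)!/2 = 87178291200/2 = 43589145600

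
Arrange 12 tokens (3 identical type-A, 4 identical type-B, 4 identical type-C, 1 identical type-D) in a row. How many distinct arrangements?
12! / (3! × 4! × 4! × 1!) = 138600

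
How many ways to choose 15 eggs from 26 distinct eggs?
C(26,15) = 26!/(15!×11!) = 7726160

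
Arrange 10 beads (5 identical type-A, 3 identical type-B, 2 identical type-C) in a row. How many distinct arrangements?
10! / (5! × 3! × 2!) = 2520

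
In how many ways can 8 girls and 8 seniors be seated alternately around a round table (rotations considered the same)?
Fix one of the girls: (8-1)! ways for the remaining girls, × 8! ways for the seniors = 5040 × 40320 = 203212800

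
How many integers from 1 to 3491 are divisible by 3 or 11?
⌊3491/3⌋ + ⌊3491/11⌋ - ⌊3491/33⌋ = 1163 + 317 - 105 = 1375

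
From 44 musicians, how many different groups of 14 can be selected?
C(44,14) = 44!/(14!×30!) = 114955808528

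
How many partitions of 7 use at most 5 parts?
By conjugation, equals partitions of 7 into parts ≤ 5. Let r_j(i) = number of partitions of i into parts ≤ j, for i = 0..7. r_1(i) = 1 for all i; r_j(i) = r_{j-1}(i) + r_j(i-j). Rows j = 2..5: ≤2: 1 1 2 2 3 3 4 4; ≤3: 1 1 2 3 4 5 7 8; ≤4: 1 1 2 3 5 6 9 11; ≤5: 1 1 2 3 5 7 10 13. r_5(7) = 13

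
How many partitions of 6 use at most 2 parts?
By conjugation, equals partitions of 6 into parts ≤ 2. Let r_j(i) = number of partitions of i into parts ≤ j, for i = 0..6. r_1(i) = 1 for all i; r_j(i) = r_{j-1}(i) + r_j(i-j). Rows j = 2..2: ≤2: 1 1 2 2 3 3 4. r_2(6) = 4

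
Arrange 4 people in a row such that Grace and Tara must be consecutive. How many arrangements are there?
Treat the 2 as one block: (4-2+1)! × 2! = 6 × 2 = 12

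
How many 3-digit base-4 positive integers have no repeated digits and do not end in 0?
Last digit: 3 nonzero choices. First digit: 2 (nonzero, ≠last). Middle 1: P(2,1) = 2. Total = 12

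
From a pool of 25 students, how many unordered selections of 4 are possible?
C(25,4) = 25!/(4!×21!) = 12650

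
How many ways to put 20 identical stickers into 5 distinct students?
C(20+5-1, 5-1) = C(24, 4) = 10626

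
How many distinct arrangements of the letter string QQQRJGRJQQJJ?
12! / (5! × 1! × 2! × 4!) = 83160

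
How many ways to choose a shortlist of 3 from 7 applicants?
C(7,3) = 7!/(3!×4!) = 35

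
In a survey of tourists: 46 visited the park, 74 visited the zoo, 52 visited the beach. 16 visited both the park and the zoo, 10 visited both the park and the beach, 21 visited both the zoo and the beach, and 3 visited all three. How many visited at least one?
|A∪B∪C| = 46+74+52-16-10-21+3 = 128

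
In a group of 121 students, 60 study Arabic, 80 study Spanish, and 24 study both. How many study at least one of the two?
|A∪B| = |A| + |B| - |A∩B| = 60 + 80 - 24 = 116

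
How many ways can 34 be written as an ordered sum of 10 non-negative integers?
C(34+10-1, 10-1) = C(43, 9) = 563921995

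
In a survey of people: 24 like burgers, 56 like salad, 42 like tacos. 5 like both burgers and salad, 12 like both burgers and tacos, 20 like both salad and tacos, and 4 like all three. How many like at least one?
|A∪B∪C| = 24+56+42-5-12-20+4 = 89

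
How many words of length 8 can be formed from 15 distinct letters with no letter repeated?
P(15,8) = 15!/(15-8)! = 259459200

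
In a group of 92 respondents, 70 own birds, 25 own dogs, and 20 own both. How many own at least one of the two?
|A∪B| = |A| + |B| - |A∩B| = 70 + 25 - 20 = 75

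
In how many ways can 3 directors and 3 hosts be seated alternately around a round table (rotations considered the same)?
Fix one of the directors: (3-1)! ways for the remaining directors, × 3! ways for the hosts = 2 × 6 = 12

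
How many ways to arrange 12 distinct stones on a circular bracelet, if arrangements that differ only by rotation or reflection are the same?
(12-1)!/2 = 39916800/2 = 19958400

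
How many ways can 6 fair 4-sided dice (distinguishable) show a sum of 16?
Coefficient of x^16 in (x + x² + ... + x^4)^6. By inclusion-exclusion on dice exceeding 4: Σ_j (-1)^j C(6,j)·C(16-1-4j, 5) = C(6,0)·C(15,5) - C(6,1)·C(11,5) + C(6,2)·C(7,5) = 1·3003 - 6·462 + 15·21 = 546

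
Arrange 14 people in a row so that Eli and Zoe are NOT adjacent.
Total - adjacent = 14! - (14-1)!×2 = 87178291200 - 12454041600 = 74724249600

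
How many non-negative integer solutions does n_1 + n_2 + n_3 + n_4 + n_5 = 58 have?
C(58+5-1, 5-1) = C(62, 4) = 557845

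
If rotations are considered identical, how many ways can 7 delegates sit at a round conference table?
Circular: fix one position, arrange the rest. (7-1)! = 720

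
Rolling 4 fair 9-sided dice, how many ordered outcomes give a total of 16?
Coefficient of x^16 in (x + x² + ... + x^9)^4. By inclusion-exclusion on dice exceeding 9: Σ_j (-1)^j C(4,j)·C(16-1-9j, 3) = C(4,0)·C(15,3) - C(4,1)·C(6,3) = 1·455 - 4·20 = 375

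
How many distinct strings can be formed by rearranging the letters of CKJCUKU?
7! / (1! × 2! × 2! × 2!) = 630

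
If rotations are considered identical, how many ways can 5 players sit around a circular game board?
Circular: fix one position, arrange the rest. (5-1)! = 24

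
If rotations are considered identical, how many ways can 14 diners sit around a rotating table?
Circular: fix one position, arrange the rest. (14-1)! = 6227020800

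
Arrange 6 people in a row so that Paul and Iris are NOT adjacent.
Total - adjacent = 6! - (6-1)!×2 = 720 - 240 = 480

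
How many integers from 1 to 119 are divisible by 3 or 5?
⌊119/3⌋ + ⌊119/5⌋ - ⌊119/15⌋ = 39 + 23 - 7 = 55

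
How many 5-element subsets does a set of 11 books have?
C(11,5) = 11!/(5!×6!) = 462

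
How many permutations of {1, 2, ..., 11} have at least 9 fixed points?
Exactly j fixed points: C(11,j)·!(11-j); sum over j ≥ 9 (derangement numbers via !m = (m-1)·(!(m-1) + !(m-2)): !0..!2 = 1, 0, 1). Σ_{j=9}^{11} C(11,j)·!(11-j) = C(11,9)·!2 + C(11,10)·!1 + C(11,11)·!0 = 55·1 + 11·0 + 1·1 = 56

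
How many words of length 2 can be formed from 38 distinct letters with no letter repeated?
P(38,2) = 38!/(38-2)! = 1406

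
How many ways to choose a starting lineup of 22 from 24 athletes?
C(24,22) = 24!/(22!×2!) = 276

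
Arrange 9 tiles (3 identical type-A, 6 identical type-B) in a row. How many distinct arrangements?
9! / (3! × 6!) = 84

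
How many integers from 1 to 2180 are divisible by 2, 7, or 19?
⌊2180/2⌋+⌊2180/7⌋+⌊2180/19⌋ - ⌊2180/14⌋-⌊2180/38⌋-⌊2180/133⌋ + ⌊2180/266⌋ = 1090+311+114 - 155-57-16 + 8 = 1295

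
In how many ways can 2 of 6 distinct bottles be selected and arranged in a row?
P(6,2) = 6!/(6-2)! = 30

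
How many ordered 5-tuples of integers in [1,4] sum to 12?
Coefficient of x^12 in (x + x² + ... + x^4)^5. By inclusion-exclusion on dice exceeding 4: Σ_j (-1)^j C(5,j)·C(12-1-4j, 4) = C(5,0)·C(11,4) - C(5,1)·C(7,4) = 1·330 - 5·35 = 155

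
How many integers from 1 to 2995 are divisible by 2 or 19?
⌊2995/2⌋ + ⌊2995/19⌋ - ⌊2995/38⌋ = 1497 + 157 - 78 = 1576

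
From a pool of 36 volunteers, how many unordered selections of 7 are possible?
C(36,7) = 36!/(7!×29!) = 8347680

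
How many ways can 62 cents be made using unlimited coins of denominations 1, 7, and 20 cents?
Coefficient of x^62 in 1/(1-x^1) · 1/(1-x^7) · 1/(1-x^20). Case on j = number of 20-cent coins (j = 0..3); remainder r = 62 - 20j is made from {1,7} in ⌊r/7⌋+1 ways. r = 62, 42, 22, 2 → 9 + 7 + 4 + 1 = 21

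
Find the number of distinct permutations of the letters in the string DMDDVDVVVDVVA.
13! / (1! × 1! × 6! × 5!) = 72072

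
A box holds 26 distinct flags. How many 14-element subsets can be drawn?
C(26,14) = 26!/(14!×12!) = 9657700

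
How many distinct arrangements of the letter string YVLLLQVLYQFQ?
12! / (1! × 2! × 4! × 2! × 3!) = 831600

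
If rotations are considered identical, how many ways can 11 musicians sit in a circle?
Circular: fix one position, arrange the rest. (11-1)! = 3628800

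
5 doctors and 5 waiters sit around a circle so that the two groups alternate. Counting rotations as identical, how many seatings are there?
Fix one of the doctors: (5-1)! ways for the remaining doctors, × 5! ways for the waiters = 24 × 120 = 2880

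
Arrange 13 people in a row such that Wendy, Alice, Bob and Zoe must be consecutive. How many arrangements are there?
Treat the 4 as one block: (13-4+1)! × 4! = 3628800 × 24 = 87091200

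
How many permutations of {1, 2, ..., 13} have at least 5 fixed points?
Exactly j fixed points: C(13,j)·!(13-j); sum over j ≥ 5 (derangement numbers via !m = (m-1)·(!(m-1) + !(m-2)): !0..!8 = 1, 0, 1, 2, 9, 44, 265, 1854, 14833). Σ_{j=5}^{13} C(13,j)·!(13-j) = C(13,5)·!8 + C(13,6)·!7 + C(13,7)·!6 + C(13,8)·!5 + C(13,9)·!4 + C(13,10)·!3 + C(13,11)·!2 + C(13,12)·!1 + C(13,13)·!0 = 1287·14833 + 1716·1854 + 1716·265 + 1287·44 + 715·9 + 286·2 + 78·1 + 13·0 + 1·1 = 22789989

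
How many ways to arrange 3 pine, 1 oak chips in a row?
4! / (3! × 1!) = 4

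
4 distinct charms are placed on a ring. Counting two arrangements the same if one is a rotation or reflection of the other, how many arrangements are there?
(4-1)!/2 = 6/2 = 3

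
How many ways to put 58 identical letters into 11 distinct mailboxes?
C(58+11-1, 11-1) = C(68, 10) = 290752384208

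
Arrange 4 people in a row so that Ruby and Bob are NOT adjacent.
Total - adjacent = 4! - (4-1)!×2 = 24 - 12 = 12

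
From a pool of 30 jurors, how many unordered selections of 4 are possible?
C(30,4) = 30!/(4!×26!) = 27405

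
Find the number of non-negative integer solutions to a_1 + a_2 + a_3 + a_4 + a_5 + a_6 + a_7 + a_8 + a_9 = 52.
C(52+9-1, 9-1) = C(60, 8) = 2558620845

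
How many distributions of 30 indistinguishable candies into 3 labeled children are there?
C(30+3-1, 3-1) = C(32, 2) = 496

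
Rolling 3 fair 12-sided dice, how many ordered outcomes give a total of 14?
Coefficient of x^14 in (x + x² + ... + x^12)^3. By inclusion-exclusion on dice exceeding 12: Σ_j (-1)^j C(3,j)·C(14-1-12j, 2) = C(3,0)·C(13,2) = 1·78 = 78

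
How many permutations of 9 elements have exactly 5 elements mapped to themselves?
Choose the 5 fixed points C(9,5) = 126, derange the rest: !4 = Σ_{j=0}^{4} (-1)^j·4!/j! = 24 - 24 + 12 - 4 + 1 = 9. Product = 126 × 9 = 1134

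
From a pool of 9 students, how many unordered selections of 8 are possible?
C(9,8) = 9!/(8!×1!) = 9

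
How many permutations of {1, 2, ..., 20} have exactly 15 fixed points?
Choose the 15 fixed points C(20,15) = 15504, derange the rest: !5 = Σ_{j=0}^{5} (-1)^j·5!/j! = 120 - 120 + 60 - 20 + 5 - 1 = 44. Product = 15504 × 44 = 682176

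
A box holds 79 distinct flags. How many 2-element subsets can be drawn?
C(79,2) = 79!/(2!×77!) = 3081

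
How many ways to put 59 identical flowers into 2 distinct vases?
C(59+2-1, 2-1) = C(60, 1) = 60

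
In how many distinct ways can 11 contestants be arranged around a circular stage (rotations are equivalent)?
Circular: fix one position, arrange the rest. (11-1)! = 3628800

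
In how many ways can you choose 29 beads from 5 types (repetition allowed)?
C(29+5-1, 5-1) = C(33, 4) = 40920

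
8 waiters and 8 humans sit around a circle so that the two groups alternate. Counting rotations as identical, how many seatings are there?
Fix one of the waiters: (8-1)! ways for the remaining waiters, × 8! ways for the humans = 5040 × 40320 = 203212800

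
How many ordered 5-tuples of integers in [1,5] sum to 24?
Coefficient of x^24 in (x + x² + ... + x^5)^5. By inclusion-exclusion on dice exceeding 5: Σ_j (-1)^j C(5,j)·C(24-1-5j, 4) = C(5,0)·C(23,4) - C(5,1)·C(18,4) + C(5,2)·C(13,4) - C(5,3)·C(8,4) = 1·8855 - 5·3060 + 10·715 - 10·70 = 5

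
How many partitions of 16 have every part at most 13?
Let r_j(i) = number of partitions of i into parts ≤ j, for i = 0..16. r_1(i) = 1 for all i; r_j(i) = r_{j-1}(i) + r_j(i-j). Rows j = 2..13: ≤2: 1 1 2 2 3 3 4 4 5 5 6 6 7 7 8 8 9; ≤3: 1 1 2 3 4 5 7 8 10 12 14 16 19 21 24 27 30; ≤4: 1 1 2 3 5 6 9 11 15 18 23 27 34 39 47 54 64; ≤5: 1 1 2 3 5 7 10 13 18 23 30 37 47 57 70 84 101; ≤6: 1 1 2 3 5 7 11 14 20 26 35 44 58 71 90 110 136; ≤7: 1 1 2 3 5 7 11 15 21 28 38 49 65 82 105 131 164; ≤8: 1 1 2 3 5 7 11 15 22 29 40 52 70 89 116 146 186; ≤9: 1 1 2 3 5 7 11 15 22 30 41 54 73 94 123 157 201; ≤10: 1 1 2 3 5 7 11 15 22 30 42 55 75 97 128 164 212; ≤11: 1 1 2 3 5 7 11 15 22 30 42 56 76 99 131 169 219; ≤12: 1 1 2 3 5 7 11 15 22 30 42 56 77 100 133 172 224; ≤13: 1 1 2 3 5 7 11 15 22 30 42 56 77 101 134 174 227. r_13(16) = 227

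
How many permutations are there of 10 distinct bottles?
10! = 3628800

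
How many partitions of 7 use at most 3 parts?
By conjugation, equals partitions of 7 into parts ≤ 3. Let r_j(i) = number of partitions of i into parts ≤ j, for i = 0..7. r_1(i) = 1 for all i; r_j(i) = r_{j-1}(i) + r_j(i-j). Rows j = 2..3: ≤2: 1 1 2 2 3 3 4 4; ≤3: 1 1 2 3 4 5 7 8. r_3(7) = 8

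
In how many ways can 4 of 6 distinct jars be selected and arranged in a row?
P(6,4) = 6!/(6-4)! = 360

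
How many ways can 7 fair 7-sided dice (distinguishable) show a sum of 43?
Coefficient of x^43 in (x + x² + ... + x^7)^7. By inclusion-exclusion on dice exceeding 7: Σ_j (-1)^j C(7,j)·C(43-1-7j, 6) = C(7,0)·C(42,6) - C(7,1)·C(35,6) + C(7,2)·C(28,6) - C(7,3)·C(21,6) + C(7,4)·C(14,6) - C(7,5)·C(7,6) = 1·5245786 - 7·1623160 + 21·376740 - 35·54264 + 35·3003 - 21·7 = 924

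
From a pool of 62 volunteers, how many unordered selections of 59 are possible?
C(62,59) = 62!/(59!×3!) = 37820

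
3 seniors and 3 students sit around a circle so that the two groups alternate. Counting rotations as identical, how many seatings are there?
Fix one of the seniors: (3-1)! ways for the remaining seniors, × 3! ways for the students = 2 × 6 = 12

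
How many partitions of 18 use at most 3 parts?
By conjugation, equals partitions of 18 into parts ≤ 3. Let r_j(i) = number of partitions of i into parts ≤ j, for i = 0..18. r_1(i) = 1 for all i; r_j(i) = r_{j-1}(i) + r_j(i-j). Rows j = 2..3: ≤2: 1 1 2 2 3 3 4 4 5 5 6 6 7 7 8 8 9 9 10; ≤3: 1 1 2 3 4 5 7 8 10 12 14 16 19 21 24 27 30 33 37. r_3(18) = 37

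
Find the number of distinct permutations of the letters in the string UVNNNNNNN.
9! / (1! × 7! × 1!) = 72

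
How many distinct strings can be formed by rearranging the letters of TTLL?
4! / (2! × 2!) = 6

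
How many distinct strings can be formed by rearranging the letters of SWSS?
4! / (1! × 3!) = 4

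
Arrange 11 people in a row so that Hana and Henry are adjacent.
Treat as block: (11-1)! × 2! = 3628800 × 2 = 7257600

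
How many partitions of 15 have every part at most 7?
Let r_j(i) = number of partitions of i into parts ≤ j, for i = 0..15. r_1(i) = 1 for all i; r_j(i) = r_{j-1}(i) + r_j(i-j). Rows j = 2..7: ≤2: 1 1 2 2 3 3 4 4 5 5 6 6 7 7 8 8; ≤3: 1 1 2 3 4 5 7 8 10 12 14 16 19 21 24 27; ≤4: 1 1 2 3 5 6 9 11 15 18 23 27 34 39 47 54; ≤5: 1 1 2 3 5 7 10 13 18 23 30 37 47 57 70 84; ≤6: 1 1 2 3 5 7 11 14 20 26 35 44 58 71 90 110; ≤7: 1 1 2 3 5 7 11 15 21 28 38 49 65 82 105 131. r_7(15) = 131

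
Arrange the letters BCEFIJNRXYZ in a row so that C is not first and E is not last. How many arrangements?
By inclusion-exclusion: 11! - 2×(11-1)! + (11-2)! = 39916800 - 7257600 + 362880 = 33022080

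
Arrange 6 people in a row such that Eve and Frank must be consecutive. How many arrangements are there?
Treat the 2 as one block: (6-2+1)! × 2! = 120 × 2 = 240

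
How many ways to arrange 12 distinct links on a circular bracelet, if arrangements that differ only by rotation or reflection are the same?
(12-1)!/2 = 39916800/2 = 19958400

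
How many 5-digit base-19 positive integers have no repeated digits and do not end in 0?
Last digit: 18 nonzero choices. First digit: 17 (nonzero, ≠last). Middle 3: P(17,3) = 4080. Total = 1248480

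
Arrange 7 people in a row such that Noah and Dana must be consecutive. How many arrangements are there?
Treat the 2 as one block: (7-2+1)! × 2! = 720 × 2 = 1440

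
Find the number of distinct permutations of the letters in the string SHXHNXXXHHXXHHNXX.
17! / (2! × 8! × 1! × 6!) = 6126120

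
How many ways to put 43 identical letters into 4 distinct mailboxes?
C(43+4-1, 4-1) = C(46, 3) = 15180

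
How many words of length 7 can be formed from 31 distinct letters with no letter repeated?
P(31,7) = 31!/(31-7)! = 13253058000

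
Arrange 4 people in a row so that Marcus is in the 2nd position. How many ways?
Fix one position: (4-1)! = 6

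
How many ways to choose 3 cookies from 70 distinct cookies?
C(70,3) = 70!/(3!×67!) = 54740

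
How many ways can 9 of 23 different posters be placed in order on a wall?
P(23,9) = 23!/(23-9)! = 296541907200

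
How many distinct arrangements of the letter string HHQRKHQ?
7! / (1! × 2! × 3! × 1!) = 420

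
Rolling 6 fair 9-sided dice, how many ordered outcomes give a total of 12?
Coefficient of x^12 in (x + x² + ... + x^9)^6. By inclusion-exclusion on dice exceeding 9: Σ_j (-1)^j C(6,j)·C(12-1-9j, 5) = C(6,0)·C(11,5) = 1·462 = 462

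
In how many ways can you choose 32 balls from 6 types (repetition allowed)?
C(32+6-1, 6-1) = C(37, 5) = 435897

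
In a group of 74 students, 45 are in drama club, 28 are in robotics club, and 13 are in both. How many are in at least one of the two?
|A∪B| = |A| + |B| - |A∩B| = 45 + 28 - 13 = 60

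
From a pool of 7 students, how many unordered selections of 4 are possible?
C(7,4) = 7!/(4!×3!) = 35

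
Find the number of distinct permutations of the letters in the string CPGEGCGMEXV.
11! / (2! × 3! × 1! × 1! × 2! × 1! × 1!) = 1663200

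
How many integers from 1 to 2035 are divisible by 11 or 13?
⌊2035/11⌋ + ⌊2035/13⌋ - ⌊2035/143⌋ = 185 + 156 - 14 = 327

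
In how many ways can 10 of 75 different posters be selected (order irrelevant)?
C(75,10) = 75!/(10!×65!) = 828931106355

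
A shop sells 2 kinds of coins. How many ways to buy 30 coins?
C(30+2-1, 2-1) = C(31, 1) = 31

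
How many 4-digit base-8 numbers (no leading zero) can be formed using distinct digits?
First digit: 7 choices (nonzero). Then descending: 7 × 7 × 6 × 5 = 1470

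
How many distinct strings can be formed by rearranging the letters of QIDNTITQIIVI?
12! / (2! × 5! × 1! × 1! × 2! × 1!) = 997920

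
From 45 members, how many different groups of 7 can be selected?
C(45,7) = 45!/(7!×38!) = 45379620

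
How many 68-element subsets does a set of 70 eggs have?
C(70,68) = 70!/(68!×2!) = 2415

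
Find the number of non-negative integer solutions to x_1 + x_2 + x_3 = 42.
C(42+3-1, 3-1) = C(44, 2) = 946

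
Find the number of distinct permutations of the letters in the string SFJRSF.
6! / (2! × 1! × 2! × 1!) = 180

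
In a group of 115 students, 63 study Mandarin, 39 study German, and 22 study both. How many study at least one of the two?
|A∪B| = |A| + |B| - |A∩B| = 63 + 39 - 22 = 80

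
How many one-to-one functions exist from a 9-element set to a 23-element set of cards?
P(23,9) = 23!/(23-9)! = 296541907200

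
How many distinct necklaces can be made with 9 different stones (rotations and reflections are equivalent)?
(9-1)!/2 = 40320/2 = 20160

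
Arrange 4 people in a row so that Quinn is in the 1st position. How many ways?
Fix one position: (4-1)! = 6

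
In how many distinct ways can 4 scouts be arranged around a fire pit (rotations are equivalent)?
Circular: fix one position, arrange the rest. (4-1)! = 6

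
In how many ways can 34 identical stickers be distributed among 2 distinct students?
C(34+2-1, 2-1) = C(35, 1) = 35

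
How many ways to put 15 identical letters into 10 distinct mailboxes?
C(15+10-1, 10-1) = C(24, 9) = 1307504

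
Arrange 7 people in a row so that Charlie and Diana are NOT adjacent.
Total - adjacent = 7! - (7-1)!×2 = 5040 - 1440 = 3600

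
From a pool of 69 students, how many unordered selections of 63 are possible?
C(69,63) = 69!/(63!×6!) = 119877472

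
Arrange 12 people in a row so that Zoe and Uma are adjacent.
Treat as block: (12-1)! × 2! = 39916800 × 2 = 79833600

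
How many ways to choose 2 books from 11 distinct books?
C(11,2) = 11!/(2!×9!) = 55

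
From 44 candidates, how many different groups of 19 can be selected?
C(44,19) = 44!/(19!×25!) = 1408831480056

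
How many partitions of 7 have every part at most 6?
Let r_j(i) = number of partitions of i into parts ≤ j, for i = 0..7. r_1(i) = 1 for all i; r_j(i) = r_{j-1}(i) + r_j(i-j). Rows j = 2..6: ≤2: 1 1 2 2 3 3 4 4; ≤3: 1 1 2 3 4 5 7 8; ≤4: 1 1 2 3 5 6 9 11; ≤5: 1 1 2 3 5 7 10 13; ≤6: 1 1 2 3 5 7 11 14. r_6(7) = 14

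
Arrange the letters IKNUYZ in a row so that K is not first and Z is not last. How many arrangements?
By inclusion-exclusion: 6! - 2×(6-1)! + (6-2)! = 720 - 240 + 24 = 504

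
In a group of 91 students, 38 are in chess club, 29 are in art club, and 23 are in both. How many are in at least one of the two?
|A∪B| = |A| + |B| - |A∩B| = 38 + 29 - 23 = 44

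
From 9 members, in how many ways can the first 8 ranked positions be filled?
P(9,8) = 9!/(9-8)! = 362880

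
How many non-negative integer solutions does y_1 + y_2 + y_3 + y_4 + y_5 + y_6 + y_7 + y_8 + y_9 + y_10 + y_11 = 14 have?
C(14+11-1, 11-1) = C(24, 10) = 1961256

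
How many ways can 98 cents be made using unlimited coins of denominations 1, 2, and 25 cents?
Coefficient of x^98 in 1/(1-x^1) · 1/(1-x^2) · 1/(1-x^25). Case on j = number of 25-cent coins (j = 0..3); remainder r = 98 - 25j is made from {1,2} in ⌊r/2⌋+1 ways. r = 98, 73, 48, 23 → 50 + 37 + 25 + 12 = 124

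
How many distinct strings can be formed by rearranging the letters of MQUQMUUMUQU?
11! / (3! × 5! × 3!) = 9240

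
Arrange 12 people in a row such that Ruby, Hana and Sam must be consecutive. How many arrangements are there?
Treat the 3 as one block: (12-3+1)! × 3! = 3628800 × 6 = 21772800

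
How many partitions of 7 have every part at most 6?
Let r_j(i) = number of partitions of i into parts ≤ j, for i = 0..7. r_1(i) = 1 for all i; r_j(i) = r_{j-1}(i) + r_j(i-j). Rows j = 2..6: ≤2: 1 1 2 2 3 3 4 4; ≤3: 1 1 2 3 4 5 7 8; ≤4: 1 1 2 3 5 6 9 11; ≤5: 1 1 2 3 5 7 10 13; ≤6: 1 1 2 3 5 7 11 14. r_6(7) = 14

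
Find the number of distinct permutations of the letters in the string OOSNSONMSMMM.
12! / (3! × 2! × 4! × 3!) = 277200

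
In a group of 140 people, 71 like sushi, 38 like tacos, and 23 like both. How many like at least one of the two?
|A∪B| = |A| + |B| - |A∩B| = 71 + 38 - 23 = 86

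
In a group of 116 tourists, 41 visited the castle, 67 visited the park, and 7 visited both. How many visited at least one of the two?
|A∪B| = |A| + |B| - |A∩B| = 41 + 67 - 7 = 101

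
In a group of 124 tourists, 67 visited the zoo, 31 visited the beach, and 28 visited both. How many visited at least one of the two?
|A∪B| = |A| + |B| - |A∩B| = 67 + 31 - 28 = 70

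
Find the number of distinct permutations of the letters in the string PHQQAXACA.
9! / (1! × 2! × 1! × 1! × 3! × 1!) = 30240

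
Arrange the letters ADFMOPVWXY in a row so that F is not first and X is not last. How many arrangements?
By inclusion-exclusion: 10! - 2×(10-1)! + (10-2)! = 3628800 - 725760 + 40320 = 2943360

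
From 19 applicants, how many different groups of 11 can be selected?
C(19,11) = 19!/(11!×8!) = 75582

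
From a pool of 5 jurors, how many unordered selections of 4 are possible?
C(5,4) = 5!/(4!×1!) = 5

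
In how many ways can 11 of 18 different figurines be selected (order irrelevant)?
C(18,11) = 18!/(11!×7!) = 31824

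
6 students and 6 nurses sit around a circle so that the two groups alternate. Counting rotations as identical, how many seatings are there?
Fix one of the students: (6-1)! ways for the remaining students, × 6! ways for the nurses = 120 × 720 = 86400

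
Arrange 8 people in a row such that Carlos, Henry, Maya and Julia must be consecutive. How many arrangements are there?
Treat the 4 as one block: (8-4+1)! × 4! = 120 × 24 = 2880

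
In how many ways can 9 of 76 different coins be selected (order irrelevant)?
C(76,9) = 76!/(9!×67!) = 142466675900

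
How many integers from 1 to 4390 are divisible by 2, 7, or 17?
⌊4390/2⌋+⌊4390/7⌋+⌊4390/17⌋ - ⌊4390/14⌋-⌊4390/34⌋-⌊4390/119⌋ + ⌊4390/238⌋ = 2195+627+258 - 313-129-36 + 18 = 2620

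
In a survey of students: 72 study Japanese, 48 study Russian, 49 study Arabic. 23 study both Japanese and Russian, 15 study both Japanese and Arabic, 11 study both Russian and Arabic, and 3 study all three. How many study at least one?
|A∪B∪C| = 72+48+49-23-15-11+3 = 123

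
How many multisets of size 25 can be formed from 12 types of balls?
C(25+12-1, 12-1) = C(36, 11) = 600805296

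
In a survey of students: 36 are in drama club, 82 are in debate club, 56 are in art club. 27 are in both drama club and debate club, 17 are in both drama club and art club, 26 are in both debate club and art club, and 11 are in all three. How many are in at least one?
|A∪B∪C| = 36+82+56-27-17-26+11 = 115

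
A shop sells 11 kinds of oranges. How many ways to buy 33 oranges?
C(33+11-1, 11-1) = C(43, 10) = 1917334783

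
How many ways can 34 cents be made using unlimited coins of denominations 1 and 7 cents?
Coefficient of x^34 in 1/(1-x^1) · 1/(1-x^7). Use j coins of 7 for j = 0..⌊34/7⌋ = 4, the rest in 1s: 4 + 1 = 5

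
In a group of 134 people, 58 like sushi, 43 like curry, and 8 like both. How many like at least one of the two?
|A∪B| = |A| + |B| - |A∩B| = 58 + 43 - 8 = 93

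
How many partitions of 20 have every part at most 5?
Let r_j(i) = number of partitions of i into parts ≤ j, for i = 0..20. r_1(i) = 1 for all i; r_j(i) = r_{j-1}(i) + r_j(i-j). Rows j = 2..5: ≤2: 1 1 2 2 3 3 4 4 5 5 6 6 7 7 8 8 9 9 10 10 11; ≤3: 1 1 2 3 4 5 7 8 10 12 14 16 19 21 24 27 30 33 37 40 44; ≤4: 1 1 2 3 5 6 9 11 15 18 23 27 34 39 47 54 64 72 84 94 108; ≤5: 1 1 2 3 5 7 10 13 18 23 30 37 47 57 70 84 101 119 141 164 192. r_5(20) = 192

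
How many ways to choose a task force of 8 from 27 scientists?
C(27,8) = 27!/(8!×19!) = 2220075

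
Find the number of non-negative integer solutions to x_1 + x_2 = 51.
C(51+2-1, 2-1) = C(52, 1) = 52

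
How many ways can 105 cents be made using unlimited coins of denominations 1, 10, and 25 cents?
Coefficient of x^105 in 1/(1-x^1) · 1/(1-x^10) · 1/(1-x^25). Case on j = number of 25-cent coins (j = 0..4); remainder r = 105 - 25j is made from {1,10} in ⌊r/10⌋+1 ways. r = 105, 80, 55, 30, 5 → 11 + 9 + 6 + 4 + 1 = 31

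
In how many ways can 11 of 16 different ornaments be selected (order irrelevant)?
C(16,11) = 16!/(11!×5!) = 4368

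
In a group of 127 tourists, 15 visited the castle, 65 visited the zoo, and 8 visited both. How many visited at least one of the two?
|A∪B| = |A| + |B| - |A∩B| = 15 + 65 - 8 = 72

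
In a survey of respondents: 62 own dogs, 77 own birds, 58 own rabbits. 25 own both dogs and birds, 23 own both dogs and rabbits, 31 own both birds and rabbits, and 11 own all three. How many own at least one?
|A∪B∪C| = 62+77+58-25-23-31+11 = 129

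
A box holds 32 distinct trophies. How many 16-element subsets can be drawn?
C(32,16) = 32!/(16!×16!) = 601080390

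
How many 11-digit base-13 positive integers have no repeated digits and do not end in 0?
Last digit: 12 nonzero choices. First digit: 11 (nonzero, ≠last). Middle 9: P(11,9) = 19958400. Total = 2634508800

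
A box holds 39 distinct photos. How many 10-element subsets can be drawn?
C(39,10) = 39!/(10!×29!) = 635745396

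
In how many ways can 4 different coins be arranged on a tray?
4! = 24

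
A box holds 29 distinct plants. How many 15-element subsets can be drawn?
C(29,15) = 29!/(15!×14!) = 77558760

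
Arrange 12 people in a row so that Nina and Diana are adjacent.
Treat as block: (12-1)! × 2! = 39916800 × 2 = 79833600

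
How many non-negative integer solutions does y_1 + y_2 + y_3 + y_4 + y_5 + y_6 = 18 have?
C(18+6-1, 6-1) = C(23, 5) = 33649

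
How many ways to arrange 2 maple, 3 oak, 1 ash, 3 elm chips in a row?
9! / (2! × 3! × 1! × 3!) = 5040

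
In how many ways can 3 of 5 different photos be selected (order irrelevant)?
C(5,3) = 5!/(3!×2!) = 10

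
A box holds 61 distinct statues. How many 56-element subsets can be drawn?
C(61,56) = 61!/(56!×5!) = 5949147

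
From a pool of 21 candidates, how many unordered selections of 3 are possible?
C(21,3) = 21!/(3!×18!) = 1330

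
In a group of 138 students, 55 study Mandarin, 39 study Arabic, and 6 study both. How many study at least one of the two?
|A∪B| = |A| + |B| - |A∩B| = 55 + 39 - 6 = 88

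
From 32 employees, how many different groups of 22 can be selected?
C(32,22) = 32!/(22!×10!) = 64512240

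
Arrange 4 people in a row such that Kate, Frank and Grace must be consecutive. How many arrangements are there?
Treat the 3 as one block: (4-3+1)! × 3! = 2 × 6 = 12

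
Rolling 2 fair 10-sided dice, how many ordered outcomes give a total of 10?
Coefficient of x^10 in (x + x² + ... + x^10)^2. By inclusion-exclusion on dice exceeding 10: Σ_j (-1)^j C(2,j)·C(10-1-10j, 1) = C(2,0)·C(9,1) = 1·9 = 9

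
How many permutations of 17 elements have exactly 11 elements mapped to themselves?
Choose the 11 fixed points C(17,11) = 12376, derange the rest: !6 = Σ_{j=0}^{6} (-1)^j·6!/j! = 720 - 720 + 360 - 120 + 30 - 6 + 1 = 265. Product = 12376 × 265 = 3279640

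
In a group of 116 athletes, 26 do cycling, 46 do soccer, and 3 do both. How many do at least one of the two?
|A∪B| = |A| + |B| - |A∩B| = 26 + 46 - 3 = 69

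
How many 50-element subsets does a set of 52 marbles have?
C(52,50) = 52!/(50!×2!) = 1326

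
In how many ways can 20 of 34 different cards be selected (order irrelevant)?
C(34,20) = 34!/(20!×14!) = 1391975640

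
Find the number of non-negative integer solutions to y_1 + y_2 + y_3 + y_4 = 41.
C(41+4-1, 4-1) = C(44, 3) = 13244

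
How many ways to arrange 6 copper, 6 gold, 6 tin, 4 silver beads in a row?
22! / (6! × 6! × 6! × 4!) = 125475189840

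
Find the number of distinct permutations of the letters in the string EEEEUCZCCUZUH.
13! / (3! × 3! × 4! × 1! × 2!) = 3603600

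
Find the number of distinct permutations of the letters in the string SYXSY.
5! / (1! × 2! × 2!) = 30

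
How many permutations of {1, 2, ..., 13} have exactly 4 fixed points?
Choose the 4 fixed points C(13,4) = 715, derange the rest: !9 = Σ_{j=0}^{9} (-1)^j·9!/j! = 362880 - 362880 + 181440 - 60480 + 15120 - 3024 + 504 - 72 + 9 - 1 = 133496. Product = 715 × 133496 = 95449640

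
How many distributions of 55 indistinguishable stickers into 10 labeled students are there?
C(55+10-1, 10-1) = C(64, 9) = 27540584512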